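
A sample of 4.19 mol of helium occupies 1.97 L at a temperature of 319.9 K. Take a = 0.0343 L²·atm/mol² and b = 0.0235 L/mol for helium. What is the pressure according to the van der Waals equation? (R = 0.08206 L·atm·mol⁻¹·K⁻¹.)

P = nRT/(V − nb) − a n²/V²
nRT/(V − nb) = (4.19)(0.08206)(319.9)/(1.97 − 4.19×0.0235) = 109.99/1.8715 = 58.771 atm
a n²/V² = (0.0343)(4.19)²/(1.97)² = 0.15516 atm
P = 58.771 − 0.15516 = 58.62 atm

P ≈ 58.62 atm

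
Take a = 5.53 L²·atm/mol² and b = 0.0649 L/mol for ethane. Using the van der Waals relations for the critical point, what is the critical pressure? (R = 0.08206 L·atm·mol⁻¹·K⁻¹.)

For a van der Waals gas, P_c = a/(27b²).
P_c = 5.53/(27×(0.0649)²) = 5.53/0.11372 = 48.63 atm

P_c ≈ 48.63 atm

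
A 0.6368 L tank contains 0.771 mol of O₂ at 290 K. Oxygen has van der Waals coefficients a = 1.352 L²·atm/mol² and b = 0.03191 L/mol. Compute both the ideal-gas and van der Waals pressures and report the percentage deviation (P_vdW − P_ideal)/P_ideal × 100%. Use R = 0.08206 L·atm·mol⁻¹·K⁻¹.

-2.86 %

Ideal: P_ideal = nRT/V = (0.771)(0.08206)(290)/0.6368 = 28.8125 atm
vdW: P = nRT/(V − nb) − a n²/V² = 18.3478/0.612197 − 0.803684/0.405514 = 29.9704 − 1.98189 = 27.9885 atm
% deviation = (27.9885 − 28.8125)/28.8125 × 100% = -2.86%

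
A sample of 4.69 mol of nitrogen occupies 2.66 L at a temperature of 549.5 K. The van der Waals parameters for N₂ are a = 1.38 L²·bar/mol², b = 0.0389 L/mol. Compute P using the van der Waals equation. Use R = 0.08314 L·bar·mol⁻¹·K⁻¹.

P = nRT/(V − nb) − a n²/V²
nRT/(V − nb) = (4.69)(0.08314)(549.5)/(2.66 − 4.69×0.0389) = 214.26/2.4776 = 86.479 bar
a n²/V² = (1.38)(4.69)²/(2.66)² = 4.2900 bar
P = 86.479 − 4.2900 = 82.19 bar

P ≈ 82.19 bar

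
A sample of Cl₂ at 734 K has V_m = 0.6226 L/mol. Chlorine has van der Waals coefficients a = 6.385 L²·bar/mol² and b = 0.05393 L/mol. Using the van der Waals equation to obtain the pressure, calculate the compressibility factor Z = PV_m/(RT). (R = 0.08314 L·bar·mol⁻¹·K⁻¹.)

Z ≈ 0.9268

P = RT/(V_m − b) − a/V_m² = (0.08314)(734)/(0.6226 − 0.05393) − 6.385/(0.6226)²
  = 61.025/0.56867 − 16.472 = 107.31 − 16.472 = 90.84 bar
Z = PV_m/(RT) = (90.84)(0.6226)/((0.08314)(734)) = 56.557/61.025 = 0.9268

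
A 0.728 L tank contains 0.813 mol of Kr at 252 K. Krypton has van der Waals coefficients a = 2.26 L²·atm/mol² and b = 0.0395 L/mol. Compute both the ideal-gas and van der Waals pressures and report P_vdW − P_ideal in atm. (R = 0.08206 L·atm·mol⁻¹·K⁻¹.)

ΔP ≈ -1.753 atm

Ideal: P_ideal = nRT/V = (0.813)(0.08206)(252)/0.728 = 23.0936 atm
vdW: P = nRT/(V − nb) − a n²/V² = 16.8121/0.695887 − 1.49379/0.529984 = 24.1592 − 2.81856 = 21.3406 atm
ΔP = 21.3406 − 23.0936 = -1.753 atm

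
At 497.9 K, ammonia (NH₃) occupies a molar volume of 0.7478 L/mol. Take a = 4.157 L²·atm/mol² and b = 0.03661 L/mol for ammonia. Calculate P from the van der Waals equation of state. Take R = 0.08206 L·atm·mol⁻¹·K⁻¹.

P = RT/(V_m − b) − a/V_m²
RT/(V_m − b) = (0.08206)(497.9)/(0.7478 − 0.03661) = 40.858/0.71119 = 57.450 atm
a/V_m² = 4.157/(0.7478)² = 7.4338 atm
P = 57.450 − 7.4338 = 50.02 atm

P ≈ 50.02 atm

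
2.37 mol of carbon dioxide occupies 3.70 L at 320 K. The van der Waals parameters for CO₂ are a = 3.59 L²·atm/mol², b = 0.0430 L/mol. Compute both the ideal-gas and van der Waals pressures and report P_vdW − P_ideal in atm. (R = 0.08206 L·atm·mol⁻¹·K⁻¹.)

Ideal: P_ideal = nRT/V = (2.37)(0.08206)(320)/3.70 = 16.8201 atm
vdW: P = nRT/(V − nb) − a n²/V² = 62.2343/3.59809 − 20.1647/13.6900 = 17.2965 − 1.47295 = 15.8236 atm
ΔP = 15.8236 − 16.8201 = -0.997 atm

ΔP ≈ -0.997 atm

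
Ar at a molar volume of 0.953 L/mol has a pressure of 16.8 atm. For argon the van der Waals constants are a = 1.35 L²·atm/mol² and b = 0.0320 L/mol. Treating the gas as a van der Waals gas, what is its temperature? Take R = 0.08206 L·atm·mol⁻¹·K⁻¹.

T ≈ 205.2 K

T = (P + a/V_m²)(V_m − b)/R
P + a/V_m² = 16.8 + 1.35/(0.953)² = 18.286 atm
V_m − b = 0.953 − 0.0320 = 0.92100 L/mol
T = (18.286)(0.92100)/0.08206 = 205.2 K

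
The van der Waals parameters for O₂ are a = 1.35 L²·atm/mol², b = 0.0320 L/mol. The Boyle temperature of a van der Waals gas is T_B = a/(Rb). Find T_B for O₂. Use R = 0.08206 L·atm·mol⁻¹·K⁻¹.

For a van der Waals gas the second virial coefficient B₂ = b − a/(RT) vanishes at T_B = a/(Rb).
T_B = 1.35/(0.08206×0.0320) = 1.35/0.0026259 = 514.1 K

T_B ≈ 514.1 K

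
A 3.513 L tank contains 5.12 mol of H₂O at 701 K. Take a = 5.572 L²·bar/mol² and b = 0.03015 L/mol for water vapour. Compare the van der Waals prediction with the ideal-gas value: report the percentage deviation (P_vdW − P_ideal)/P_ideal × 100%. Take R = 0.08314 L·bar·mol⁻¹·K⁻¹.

-9.34 %

Ideal: P_ideal = nRT/V = (5.12)(0.08314)(701)/3.513 = 84.9415 bar
vdW: P = nRT/(V − nb) − a n²/V² = 298.399/3.35863 − 146.067/12.3412 = 88.8455 − 11.8357 = 77.0098 bar
% deviation = (77.0098 − 84.9415)/84.9415 × 100% = -9.34%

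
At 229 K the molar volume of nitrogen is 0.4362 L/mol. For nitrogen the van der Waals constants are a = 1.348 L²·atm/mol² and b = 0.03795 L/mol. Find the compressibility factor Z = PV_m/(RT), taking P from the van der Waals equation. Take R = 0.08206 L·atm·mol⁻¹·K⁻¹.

Z ≈ 0.9308

P = RT/(V_m − b) − a/V_m² = (0.08206)(229)/(0.4362 − 0.03795) − 1.348/(0.4362)²
  = 18.792/0.39825 − 7.0847 = 47.186 − 7.0847 = 40.101 atm
Z = PV_m/(RT) = (40.101)(0.4362)/((0.08206)(229)) = 17.492/18.792 = 0.9308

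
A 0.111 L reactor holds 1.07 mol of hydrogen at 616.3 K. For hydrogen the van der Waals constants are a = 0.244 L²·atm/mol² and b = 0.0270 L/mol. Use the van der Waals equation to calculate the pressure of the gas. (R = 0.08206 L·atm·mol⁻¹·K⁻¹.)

P ≈ 636.4 atm

P = nRT/(V − nb) − a n²/V²
nRT/(V − nb) = (1.07)(0.08206)(616.3)/(0.111 − 1.07×0.0270) = 54.114/0.082110 = 659.04 atm
a n²/V² = (0.244)(1.07)²/(0.111)² = 22.673 atm
P = 659.04 − 22.673 = 636.4 atm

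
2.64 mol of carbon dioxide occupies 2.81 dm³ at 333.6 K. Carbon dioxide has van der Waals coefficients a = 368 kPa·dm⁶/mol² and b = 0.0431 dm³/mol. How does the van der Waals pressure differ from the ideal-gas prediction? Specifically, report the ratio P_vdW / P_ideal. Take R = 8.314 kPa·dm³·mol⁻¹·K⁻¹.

P_vdW / P_ideal ≈ 0.9175

Ideal: P_ideal = nRT/V = (2.64)(8.314)(333.6)/2.81 = 2605.76 kPa
vdW: P = nRT/(V − nb) − a n²/V² = 7322.17/2.69622 − 2564.81/7.89610 = 2715.72 − 324.820 = 2390.90 kPa
Ratio = 2390.90/2605.76 = 0.9175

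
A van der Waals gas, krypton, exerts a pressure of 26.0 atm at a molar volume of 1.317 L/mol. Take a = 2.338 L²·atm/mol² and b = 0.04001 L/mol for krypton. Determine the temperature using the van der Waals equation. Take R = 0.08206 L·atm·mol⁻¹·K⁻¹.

T = (P + a/V_m²)(V_m − b)/R
P + a/V_m² = 26.0 + 2.338/(1.317)² = 27.348 atm
V_m − b = 1.317 − 0.04001 = 1.2770 L/mol
T = (27.348)(1.2770)/0.08206 = 425.6 K

T ≈ 425.6 K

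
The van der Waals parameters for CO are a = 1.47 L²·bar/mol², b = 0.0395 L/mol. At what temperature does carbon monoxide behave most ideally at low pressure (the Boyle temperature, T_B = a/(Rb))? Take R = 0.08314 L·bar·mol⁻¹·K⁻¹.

T_B ≈ 447.6 K

For a van der Waals gas the second virial coefficient B₂ = b − a/(RT) vanishes at T_B = a/(Rb).
T_B = 1.47/(0.08314×0.0395) = 1.47/0.0032840 = 447.6 K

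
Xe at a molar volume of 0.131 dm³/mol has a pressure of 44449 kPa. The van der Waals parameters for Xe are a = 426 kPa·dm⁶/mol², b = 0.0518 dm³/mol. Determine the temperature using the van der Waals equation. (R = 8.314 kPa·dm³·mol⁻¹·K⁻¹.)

T = (P + a/V_m²)(V_m − b)/R
P + a/V_m² = 44449 + 426/(0.131)² = 69273 kPa
V_m − b = 0.131 − 0.0518 = 0.079200 dm³/mol
T = (69273)(0.079200)/8.314 = 659.9 K

T ≈ 659.9 K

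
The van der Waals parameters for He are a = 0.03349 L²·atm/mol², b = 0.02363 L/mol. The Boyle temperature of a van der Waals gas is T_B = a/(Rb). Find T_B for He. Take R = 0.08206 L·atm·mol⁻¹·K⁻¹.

For a van der Waals gas the second virial coefficient B₂ = b − a/(RT) vanishes at T_B = a/(Rb).
T_B = 0.03349/(0.08206×0.02363) = 0.03349/0.0019391 = 17.27 K

T_B ≈ 17.27 K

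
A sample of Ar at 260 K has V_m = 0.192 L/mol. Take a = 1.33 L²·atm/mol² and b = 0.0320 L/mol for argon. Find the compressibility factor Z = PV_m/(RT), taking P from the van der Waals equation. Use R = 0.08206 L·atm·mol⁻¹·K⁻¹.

P = RT/(V_m − b) − a/V_m² = (0.08206)(260)/(0.192 − 0.0320) − 1.33/(0.192)²
  = 21.336/0.16000 − 36.079 = 133.35 − 36.079 = 97.27 atm
Z = PV_m/(RT) = (97.27)(0.192)/((0.08206)(260)) = 18.676/21.336 = 0.8753

Z ≈ 0.8753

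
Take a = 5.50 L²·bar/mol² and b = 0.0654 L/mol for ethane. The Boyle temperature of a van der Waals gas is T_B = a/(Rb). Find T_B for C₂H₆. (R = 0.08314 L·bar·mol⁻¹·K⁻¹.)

T_B ≈ 1012 K

For a van der Waals gas the second virial coefficient B₂ = b − a/(RT) vanishes at T_B = a/(Rb).
T_B = 5.50/(0.08314×0.0654) = 5.50/0.0054374 = 1012 K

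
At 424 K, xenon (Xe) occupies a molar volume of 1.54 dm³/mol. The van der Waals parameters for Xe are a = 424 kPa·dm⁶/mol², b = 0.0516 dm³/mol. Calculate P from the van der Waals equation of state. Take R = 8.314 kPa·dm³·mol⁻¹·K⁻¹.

P = RT/(V_m − b) − a/V_m²
RT/(V_m − b) = (8.314)(424)/(1.54 − 0.0516) = 3525.1/1.4884 = 2368.4 kPa
a/V_m² = 424/(1.54)² = 178.78 kPa
P = 2368.4 − 178.78 = 2190 kPa

P ≈ 2190 kPa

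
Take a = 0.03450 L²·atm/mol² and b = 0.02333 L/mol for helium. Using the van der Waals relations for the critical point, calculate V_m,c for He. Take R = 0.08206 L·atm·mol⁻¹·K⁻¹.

For a van der Waals gas, V_m,c = 3b.
V_m,c = 3×0.02333 = 0.06999 L/mol

V_m,c ≈ 0.06999 L/mol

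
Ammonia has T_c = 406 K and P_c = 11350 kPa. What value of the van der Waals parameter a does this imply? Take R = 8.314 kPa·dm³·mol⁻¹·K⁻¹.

From T_c = 8a/(27Rb) and P_c = a/(27b²): a = 27 R² T_c²/(64 P_c).
a = 27×(8.314)²×(406)²/(64×11350) = 307635090/726400 = 423.5 kPa·dm⁶/mol²

a ≈ 423.5 kPa·dm⁶/mol²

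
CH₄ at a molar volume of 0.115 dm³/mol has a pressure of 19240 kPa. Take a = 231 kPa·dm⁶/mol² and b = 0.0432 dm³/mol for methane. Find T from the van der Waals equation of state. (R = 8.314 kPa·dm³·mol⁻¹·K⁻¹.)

T = (P + a/V_m²)(V_m − b)/R
P + a/V_m² = 19240 + 231/(0.115)² = 36707 kPa
V_m − b = 0.115 − 0.0432 = 0.071800 dm³/mol
T = (36707)(0.071800)/8.314 = 317.0 K

T ≈ 317.0 K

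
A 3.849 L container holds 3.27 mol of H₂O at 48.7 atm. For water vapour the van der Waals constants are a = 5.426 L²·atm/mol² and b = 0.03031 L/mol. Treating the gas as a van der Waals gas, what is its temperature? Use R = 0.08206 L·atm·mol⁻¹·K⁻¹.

T ≈ 735.3 K

T = (P + a n²/V²)(V − nb)/(nR)
P + a n²/V² = 48.7 + (5.426)(3.27)²/(3.849)² = 52.616 atm
V − nb = 3.849 − (3.27)(0.03031) = 3.7499 L
T = (52.616)(3.7499)/((3.27)(0.08206)) = 735.3 K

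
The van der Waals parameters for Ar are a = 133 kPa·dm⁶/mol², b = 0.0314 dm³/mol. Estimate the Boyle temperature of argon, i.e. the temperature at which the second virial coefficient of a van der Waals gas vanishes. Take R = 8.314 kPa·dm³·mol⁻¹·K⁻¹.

For a van der Waals gas the second virial coefficient B₂ = b − a/(RT) vanishes at T_B = a/(Rb).
T_B = 133/(8.314×0.0314) = 133/0.26106 = 509.5 K

T_B ≈ 509.5 K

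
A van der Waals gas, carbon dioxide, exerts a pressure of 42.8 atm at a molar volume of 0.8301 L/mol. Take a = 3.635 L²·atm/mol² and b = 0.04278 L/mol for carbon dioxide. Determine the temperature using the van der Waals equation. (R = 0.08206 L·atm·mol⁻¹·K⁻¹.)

T ≈ 461.3 K

T = (P + a/V_m²)(V_m − b)/R
P + a/V_m² = 42.8 + 3.635/(0.8301)² = 48.075 atm
V_m − b = 0.8301 − 0.04278 = 0.78732 L/mol
T = (48.075)(0.78732)/0.08206 = 461.3 K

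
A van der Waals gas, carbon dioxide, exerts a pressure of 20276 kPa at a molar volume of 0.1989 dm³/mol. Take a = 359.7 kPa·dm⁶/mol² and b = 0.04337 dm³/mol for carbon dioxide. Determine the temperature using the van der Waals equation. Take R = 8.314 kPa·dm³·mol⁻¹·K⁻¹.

T = (P + a/V_m²)(V_m − b)/R
P + a/V_m² = 20276 + 359.7/(0.1989)² = 29368 kPa
V_m − b = 0.1989 − 0.04337 = 0.15553 dm³/mol
T = (29368)(0.15553)/8.314 = 549.4 K

T ≈ 549.4 K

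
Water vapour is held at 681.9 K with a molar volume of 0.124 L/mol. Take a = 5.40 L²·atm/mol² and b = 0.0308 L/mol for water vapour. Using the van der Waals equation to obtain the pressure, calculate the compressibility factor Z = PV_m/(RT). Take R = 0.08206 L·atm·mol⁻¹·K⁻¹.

P = RT/(V_m − b) − a/V_m² = (0.08206)(681.9)/(0.124 − 0.0308) − 5.40/(0.124)²
  = 55.957/0.093200 − 351.20 = 600.40 − 351.20 = 249.20 atm
Z = PV_m/(RT) = (249.20)(0.124)/((0.08206)(681.9)) = 30.901/55.957 = 0.5522

Z ≈ 0.5522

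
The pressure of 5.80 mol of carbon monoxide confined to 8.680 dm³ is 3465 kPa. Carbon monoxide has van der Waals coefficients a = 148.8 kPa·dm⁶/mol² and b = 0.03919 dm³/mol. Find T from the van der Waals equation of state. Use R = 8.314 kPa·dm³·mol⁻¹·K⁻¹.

T ≈ 619.0 K

T = (P + a n²/V²)(V − nb)/(nR)
P + a n²/V² = 3465 + (148.8)(5.80)²/(8.680)² = 3531.4 kPa
V − nb = 8.680 − (5.80)(0.03919) = 8.4527 dm³
T = (3531.4)(8.4527)/((5.80)(8.314)) = 619.0 K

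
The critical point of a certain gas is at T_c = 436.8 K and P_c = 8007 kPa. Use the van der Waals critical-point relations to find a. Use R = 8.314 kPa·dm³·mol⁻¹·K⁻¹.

From T_c = 8a/(27Rb) and P_c = a/(27b²): a = 27 R² T_c²/(64 P_c).
a = 27×(8.314)²×(436.8)²/(64×8007) = 356081216/512448 = 694.9 kPa·dm⁶/mol²

a ≈ 694.9 kPa·dm⁶/mol²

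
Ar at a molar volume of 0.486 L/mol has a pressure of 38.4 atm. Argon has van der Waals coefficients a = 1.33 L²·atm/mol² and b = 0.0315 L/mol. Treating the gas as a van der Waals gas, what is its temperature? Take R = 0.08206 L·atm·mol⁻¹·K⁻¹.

T ≈ 243.9 K

T = (P + a/V_m²)(V_m − b)/R
P + a/V_m² = 38.4 + 1.33/(0.486)² = 44.031 atm
V_m − b = 0.486 − 0.0315 = 0.45450 L/mol
T = (44.031)(0.45450)/0.08206 = 243.9 K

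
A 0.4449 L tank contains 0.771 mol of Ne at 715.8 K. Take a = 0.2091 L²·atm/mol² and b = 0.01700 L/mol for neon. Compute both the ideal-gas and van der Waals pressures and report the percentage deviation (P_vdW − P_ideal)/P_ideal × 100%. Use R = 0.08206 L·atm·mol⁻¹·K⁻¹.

2.42 %

Ideal: P_ideal = nRT/V = (0.771)(0.08206)(715.8)/0.4449 = 101.792 atm
vdW: P = nRT/(V − nb) − a n²/V² = 45.2874/0.431793 − 0.124298/0.197936 = 104.882 − 0.627971 = 104.254 atm
% deviation = (104.254 − 101.792)/101.792 × 100% = 2.42%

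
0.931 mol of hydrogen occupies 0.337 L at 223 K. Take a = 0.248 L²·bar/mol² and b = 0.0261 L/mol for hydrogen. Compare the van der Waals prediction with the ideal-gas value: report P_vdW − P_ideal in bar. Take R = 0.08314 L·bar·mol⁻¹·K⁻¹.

ΔP ≈ 2.087 bar

Ideal: P_ideal = nRT/V = (0.931)(0.08314)(223)/0.337 = 51.2194 bar
vdW: P = nRT/(V − nb) − a n²/V² = 17.2609/0.312701 − 0.214957/0.113569 = 55.1994 − 1.89274 = 53.3067 bar
ΔP = 53.3067 − 51.2194 = 2.087 bar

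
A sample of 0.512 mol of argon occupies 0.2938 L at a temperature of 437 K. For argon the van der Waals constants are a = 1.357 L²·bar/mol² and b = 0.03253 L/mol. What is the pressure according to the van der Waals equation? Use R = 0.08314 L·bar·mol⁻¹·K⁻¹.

P = nRT/(V − nb) − a n²/V²
nRT/(V − nb) = (0.512)(0.08314)(437)/(0.2938 − 0.512×0.03253) = 18.602/0.27714 = 67.121 bar
a n²/V² = (1.357)(0.512)²/(0.2938)² = 4.1211 bar
P = 67.121 − 4.1211 = 63.00 bar

P ≈ 63.00 bar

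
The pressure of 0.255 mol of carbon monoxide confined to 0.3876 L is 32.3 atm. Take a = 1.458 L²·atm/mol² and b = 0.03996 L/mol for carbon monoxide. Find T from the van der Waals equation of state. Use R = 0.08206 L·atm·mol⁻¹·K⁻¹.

T ≈ 593.9 K

T = (P + a n²/V²)(V − nb)/(nR)
P + a n²/V² = 32.3 + (1.458)(0.255)²/(0.3876)² = 32.931 atm
V − nb = 0.3876 − (0.255)(0.03996) = 0.37741 L
T = (32.931)(0.37741)/((0.255)(0.08206)) = 593.9 K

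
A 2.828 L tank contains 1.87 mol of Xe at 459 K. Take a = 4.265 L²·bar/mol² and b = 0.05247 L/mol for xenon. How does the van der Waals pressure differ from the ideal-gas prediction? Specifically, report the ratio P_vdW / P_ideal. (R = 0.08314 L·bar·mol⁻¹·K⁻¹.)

P_vdW / P_ideal ≈ 0.9620

Ideal: P_ideal = nRT/V = (1.87)(0.08314)(459)/2.828 = 25.2339 bar
vdW: P = nRT/(V − nb) − a n²/V² = 71.3616/2.72988 − 14.9143/7.99758 = 26.1409 − 1.86485 = 24.2761 bar
Ratio = 24.2761/25.2339 = 0.9620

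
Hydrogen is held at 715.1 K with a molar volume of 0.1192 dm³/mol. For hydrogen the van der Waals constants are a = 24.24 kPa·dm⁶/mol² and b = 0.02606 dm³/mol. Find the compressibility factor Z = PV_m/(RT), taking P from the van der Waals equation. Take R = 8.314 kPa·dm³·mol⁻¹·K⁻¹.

Z ≈ 1.246

P = RT/(V_m − b) − a/V_m² = (8.314)(715.1)/(0.1192 − 0.02606) − 24.24/(0.1192)²
  = 5945.3/0.093140 − 1706.0 = 63832 − 1706.0 = 62126 kPa
Z = PV_m/(RT) = (62126)(0.1192)/((8.314)(715.1)) = 7405.4/5945.3 = 1.246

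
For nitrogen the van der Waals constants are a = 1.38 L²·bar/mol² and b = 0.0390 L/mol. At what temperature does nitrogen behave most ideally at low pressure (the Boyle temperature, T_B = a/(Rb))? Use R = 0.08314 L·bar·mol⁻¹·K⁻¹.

For a van der Waals gas the second virial coefficient B₂ = b − a/(RT) vanishes at T_B = a/(Rb).
T_B = 1.38/(0.08314×0.0390) = 1.38/0.0032425 = 425.6 K

T_B ≈ 425.6 K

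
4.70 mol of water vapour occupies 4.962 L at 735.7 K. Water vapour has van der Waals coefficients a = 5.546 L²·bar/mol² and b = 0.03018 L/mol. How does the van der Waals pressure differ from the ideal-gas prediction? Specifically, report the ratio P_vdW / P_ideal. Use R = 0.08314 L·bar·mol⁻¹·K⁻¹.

Ideal: P_ideal = nRT/V = (4.70)(0.08314)(735.7)/4.962 = 57.9364 bar
vdW: P = nRT/(V − nb) − a n²/V² = 287.481/4.82015 − 122.511/24.6214 = 59.6415 − 4.97579 = 54.6657 bar
Ratio = 54.6657/57.9364 = 0.9435

P_vdW / P_ideal ≈ 0.9435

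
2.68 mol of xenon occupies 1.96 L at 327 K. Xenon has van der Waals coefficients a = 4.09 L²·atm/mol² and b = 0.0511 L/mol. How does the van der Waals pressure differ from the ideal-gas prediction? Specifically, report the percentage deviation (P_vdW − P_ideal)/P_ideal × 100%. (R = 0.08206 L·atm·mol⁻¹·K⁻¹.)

-13.33 %

Ideal: P_ideal = nRT/V = (2.68)(0.08206)(327)/1.96 = 36.6909 atm
vdW: P = nRT/(V − nb) − a n²/V² = 71.9141/1.82305 − 29.3760/3.84160 = 39.4471 − 7.64681 = 31.8003 atm
% deviation = (31.8003 − 36.6909)/36.6909 × 100% = -13.33%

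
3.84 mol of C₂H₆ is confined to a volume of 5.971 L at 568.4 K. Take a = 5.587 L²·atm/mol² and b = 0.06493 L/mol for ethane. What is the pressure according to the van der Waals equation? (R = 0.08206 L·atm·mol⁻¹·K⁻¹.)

P ≈ 28.99 atm

P = nRT/(V − nb) − a n²/V²
nRT/(V − nb) = (3.84)(0.08206)(568.4)/(5.971 − 3.84×0.06493) = 179.11/5.7217 = 31.304 atm
a n²/V² = (5.587)(3.84)²/(5.971)² = 2.3107 atm
P = 31.304 − 2.3107 = 28.99 atm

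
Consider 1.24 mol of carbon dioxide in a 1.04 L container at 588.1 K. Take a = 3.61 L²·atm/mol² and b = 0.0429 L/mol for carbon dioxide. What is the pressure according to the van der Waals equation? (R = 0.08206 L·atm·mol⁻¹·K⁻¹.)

P = nRT/(V − nb) − a n²/V²
nRT/(V − nb) = (1.24)(0.08206)(588.1)/(1.04 − 1.24×0.0429) = 59.842/0.98680 = 60.642 atm
a n²/V² = (3.61)(1.24)²/(1.04)² = 5.1320 atm
P = 60.642 − 5.1320 = 55.51 atm

P ≈ 55.51 atm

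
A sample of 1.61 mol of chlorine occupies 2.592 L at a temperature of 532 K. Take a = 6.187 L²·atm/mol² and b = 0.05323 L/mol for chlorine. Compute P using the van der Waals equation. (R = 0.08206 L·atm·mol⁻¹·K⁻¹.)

P = nRT/(V − nb) − a n²/V²
nRT/(V − nb) = (1.61)(0.08206)(532)/(2.592 − 1.61×0.05323) = 70.286/2.5063 = 28.044 atm
a n²/V² = (6.187)(1.61)²/(2.592)² = 2.3871 atm
P = 28.044 − 2.3871 = 25.66 atm

P ≈ 25.66 atm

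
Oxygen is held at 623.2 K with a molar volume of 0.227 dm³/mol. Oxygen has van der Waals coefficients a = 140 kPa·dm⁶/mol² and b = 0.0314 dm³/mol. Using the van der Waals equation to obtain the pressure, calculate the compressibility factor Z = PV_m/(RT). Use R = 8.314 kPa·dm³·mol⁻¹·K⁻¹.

Z ≈ 1.041

P = RT/(V_m − b) − a/V_m² = (8.314)(623.2)/(0.227 − 0.0314) − 140/(0.227)²
  = 5181.3/0.19560 − 2716.9 = 26489 − 2716.9 = 23772 kPa
Z = PV_m/(RT) = (23772)(0.227)/((8.314)(623.2)) = 5396.2/5181.3 = 1.041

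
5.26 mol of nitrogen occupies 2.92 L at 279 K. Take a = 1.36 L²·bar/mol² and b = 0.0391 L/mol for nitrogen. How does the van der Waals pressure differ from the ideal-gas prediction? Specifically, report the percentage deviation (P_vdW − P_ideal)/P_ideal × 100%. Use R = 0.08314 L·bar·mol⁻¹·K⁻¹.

Ideal: P_ideal = nRT/V = (5.26)(0.08314)(279)/2.92 = 41.7847 bar
vdW: P = nRT/(V − nb) − a n²/V² = 122.011/2.71433 − 37.6279/8.52640 = 44.9507 − 4.41311 = 40.5376 bar
% deviation = (40.5376 − 41.7847)/41.7847 × 100% = -2.98%

-2.98 %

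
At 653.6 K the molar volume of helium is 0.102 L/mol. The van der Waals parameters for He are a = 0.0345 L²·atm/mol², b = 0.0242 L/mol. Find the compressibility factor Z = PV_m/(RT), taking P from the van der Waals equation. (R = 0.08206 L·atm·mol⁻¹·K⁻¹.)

Z ≈ 1.305

P = RT/(V_m − b) − a/V_m² = (0.08206)(653.6)/(0.102 − 0.0242) − 0.0345/(0.102)²
  = 53.634/0.077800 − 3.3160 = 689.38 − 3.3160 = 686.06 atm
Z = PV_m/(RT) = (686.06)(0.102)/((0.08206)(653.6)) = 69.978/53.634 = 1.305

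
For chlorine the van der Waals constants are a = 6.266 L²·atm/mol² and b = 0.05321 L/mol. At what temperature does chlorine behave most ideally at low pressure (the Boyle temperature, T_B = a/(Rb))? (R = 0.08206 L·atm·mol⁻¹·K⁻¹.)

For a van der Waals gas the second virial coefficient B₂ = b − a/(RT) vanishes at T_B = a/(Rb).
T_B = 6.266/(0.08206×0.05321) = 6.266/0.0043664 = 1435 K

T_B ≈ 1435 K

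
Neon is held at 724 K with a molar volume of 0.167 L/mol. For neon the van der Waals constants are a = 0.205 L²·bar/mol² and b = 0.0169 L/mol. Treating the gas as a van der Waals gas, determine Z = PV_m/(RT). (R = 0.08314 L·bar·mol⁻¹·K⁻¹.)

Z ≈ 1.092

P = RT/(V_m − b) − a/V_m² = (0.08314)(724)/(0.167 − 0.0169) − 0.205/(0.167)²
  = 60.193/0.15010 − 7.3506 = 401.02 − 7.3506 = 393.67 bar
Z = PV_m/(RT) = (393.67)(0.167)/((0.08314)(724)) = 65.743/60.193 = 1.092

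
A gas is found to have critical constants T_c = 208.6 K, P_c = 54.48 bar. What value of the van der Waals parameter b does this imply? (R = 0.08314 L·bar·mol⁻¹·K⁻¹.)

From T_c = 8a/(27Rb) and P_c = a/(27b²): b = R T_c/(8 P_c).
b = (0.08314)(208.6)/(8×54.48) = 17.343/435.84 = 0.03979 L/mol

b ≈ 0.03979 L/mol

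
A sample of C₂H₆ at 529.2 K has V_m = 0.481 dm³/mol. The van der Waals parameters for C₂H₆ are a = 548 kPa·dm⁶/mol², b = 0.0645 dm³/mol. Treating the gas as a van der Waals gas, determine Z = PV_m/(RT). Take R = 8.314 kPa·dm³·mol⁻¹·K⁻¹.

P = RT/(V_m − b) − a/V_m² = (8.314)(529.2)/(0.481 − 0.0645) − 548/(0.481)²
  = 4399.8/0.41650 − 2368.6 = 10564 − 2368.6 = 8195 kPa
Z = PV_m/(RT) = (8195)(0.481)/((8.314)(529.2)) = 3941.8/4399.8 = 0.8959

Z ≈ 0.8959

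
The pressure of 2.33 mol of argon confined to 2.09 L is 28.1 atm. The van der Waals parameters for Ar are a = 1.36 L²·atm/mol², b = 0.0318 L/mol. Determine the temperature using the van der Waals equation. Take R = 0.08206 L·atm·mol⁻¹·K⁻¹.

T = (P + a n²/V²)(V − nb)/(nR)
P + a n²/V² = 28.1 + (1.36)(2.33)²/(2.09)² = 29.790 atm
V − nb = 2.09 − (2.33)(0.0318) = 2.0159 L
T = (29.790)(2.0159)/((2.33)(0.08206)) = 314.1 K

T ≈ 314.1 K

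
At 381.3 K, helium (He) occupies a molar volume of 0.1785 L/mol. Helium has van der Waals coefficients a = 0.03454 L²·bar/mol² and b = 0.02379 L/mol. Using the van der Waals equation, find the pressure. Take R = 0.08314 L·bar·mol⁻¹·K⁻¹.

P ≈ 203.8 bar

P = RT/(V_m − b) − a/V_m²
RT/(V_m − b) = (0.08314)(381.3)/(0.1785 − 0.02379) = 31.701/0.15471 = 204.91 bar
a/V_m² = 0.03454/(0.1785)² = 1.0840 bar
P = 204.91 − 1.0840 = 203.8 bar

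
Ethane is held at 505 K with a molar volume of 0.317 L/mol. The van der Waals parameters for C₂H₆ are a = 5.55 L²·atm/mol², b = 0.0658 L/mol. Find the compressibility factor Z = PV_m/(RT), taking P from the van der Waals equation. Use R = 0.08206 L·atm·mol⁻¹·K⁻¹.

Z ≈ 0.8395

P = RT/(V_m − b) − a/V_m² = (0.08206)(505)/(0.317 − 0.0658) − 5.55/(0.317)²
  = 41.440/0.25120 − 55.230 = 164.97 − 55.230 = 109.74 atm
Z = PV_m/(RT) = (109.74)(0.317)/((0.08206)(505)) = 34.788/41.440 = 0.8395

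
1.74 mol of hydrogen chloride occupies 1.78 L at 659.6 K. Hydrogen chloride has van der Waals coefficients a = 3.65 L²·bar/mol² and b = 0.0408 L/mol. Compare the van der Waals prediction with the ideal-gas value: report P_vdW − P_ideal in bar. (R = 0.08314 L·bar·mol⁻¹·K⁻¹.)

ΔP ≈ -1.261 bar

Ideal: P_ideal = nRT/V = (1.74)(0.08314)(659.6)/1.78 = 53.6068 bar
vdW: P = nRT/(V − nb) − a n²/V² = 95.4201/1.70901 − 11.0507/3.16840 = 55.8336 − 3.48779 = 52.3458 bar
ΔP = 52.3458 − 53.6068 = -1.261 bar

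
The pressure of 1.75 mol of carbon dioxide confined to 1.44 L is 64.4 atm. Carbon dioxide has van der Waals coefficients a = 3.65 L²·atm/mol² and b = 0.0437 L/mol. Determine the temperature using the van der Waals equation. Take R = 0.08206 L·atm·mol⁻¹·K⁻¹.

T = (P + a n²/V²)(V − nb)/(nR)
P + a n²/V² = 64.4 + (3.65)(1.75)²/(1.44)² = 69.791 atm
V − nb = 1.44 − (1.75)(0.0437) = 1.3635 L
T = (69.791)(1.3635)/((1.75)(0.08206)) = 662.7 K

T ≈ 662.7 K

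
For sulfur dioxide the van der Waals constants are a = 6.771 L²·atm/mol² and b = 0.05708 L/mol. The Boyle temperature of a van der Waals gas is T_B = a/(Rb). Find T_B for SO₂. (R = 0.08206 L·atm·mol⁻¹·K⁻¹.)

For a van der Waals gas the second virial coefficient B₂ = b − a/(RT) vanishes at T_B = a/(Rb).
T_B = 6.771/(0.08206×0.05708) = 6.771/0.0046840 = 1446 K

T_B ≈ 1446 K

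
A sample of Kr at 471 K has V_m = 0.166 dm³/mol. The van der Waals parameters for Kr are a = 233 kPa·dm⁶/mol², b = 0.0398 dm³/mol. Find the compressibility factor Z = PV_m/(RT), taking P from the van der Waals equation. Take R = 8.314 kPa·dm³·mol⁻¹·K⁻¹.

Z ≈ 0.9569

P = RT/(V_m − b) − a/V_m² = (8.314)(471)/(0.166 − 0.0398) − 233/(0.166)²
  = 3915.9/0.12620 − 8455.5 = 31029 − 8455.5 = 22574 kPa
Z = PV_m/(RT) = (22574)(0.166)/((8.314)(471)) = 3747.3/3915.9 = 0.9569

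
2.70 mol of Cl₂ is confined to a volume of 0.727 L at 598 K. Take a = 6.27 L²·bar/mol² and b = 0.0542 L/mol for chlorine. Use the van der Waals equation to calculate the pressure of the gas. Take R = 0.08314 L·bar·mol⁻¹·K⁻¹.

P = nRT/(V − nb) − a n²/V²
nRT/(V − nb) = (2.70)(0.08314)(598)/(0.727 − 2.70×0.0542) = 134.24/0.58066 = 231.19 bar
a n²/V² = (6.27)(2.70)²/(0.727)² = 86.482 bar
P = 231.19 − 86.482 = 144.7 bar

P ≈ 144.7 bar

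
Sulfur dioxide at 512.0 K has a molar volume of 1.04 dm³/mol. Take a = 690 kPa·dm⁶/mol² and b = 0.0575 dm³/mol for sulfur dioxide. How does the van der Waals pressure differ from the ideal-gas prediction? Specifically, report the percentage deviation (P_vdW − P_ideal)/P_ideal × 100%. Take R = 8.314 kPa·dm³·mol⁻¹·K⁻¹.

-9.73 %

Ideal: P_ideal = RT/V_m = (8.314)(512.0)/1.04 = 4093.05 kPa
vdW: P = RT/(V_m − b) − a/V_m² = 4256.77/0.982500 − 690/1.08160 = 4332.59 − 637.944 = 3694.65 kPa
% deviation = (3694.65 − 4093.05)/4093.05 × 100% = -9.73%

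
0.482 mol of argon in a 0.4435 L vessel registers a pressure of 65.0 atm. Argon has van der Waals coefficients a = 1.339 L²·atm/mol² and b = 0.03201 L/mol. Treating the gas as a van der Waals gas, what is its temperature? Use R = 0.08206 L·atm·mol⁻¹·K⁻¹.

T = (P + a n²/V²)(V − nb)/(nR)
P + a n²/V² = 65.0 + (1.339)(0.482)²/(0.4435)² = 66.582 atm
V − nb = 0.4435 − (0.482)(0.03201) = 0.42807 L
T = (66.582)(0.42807)/((0.482)(0.08206)) = 720.6 K

T ≈ 720.6 K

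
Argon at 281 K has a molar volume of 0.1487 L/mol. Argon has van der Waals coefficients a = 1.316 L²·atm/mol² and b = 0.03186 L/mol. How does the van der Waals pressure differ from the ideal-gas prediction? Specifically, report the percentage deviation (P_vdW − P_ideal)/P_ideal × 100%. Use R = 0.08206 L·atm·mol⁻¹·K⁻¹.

-11.11 %

Ideal: P_ideal = RT/V_m = (0.08206)(281)/0.1487 = 155.070 atm
vdW: P = RT/(V_m − b) − a/V_m² = 23.0589/0.116840 − 1.316/0.0221117 = 197.355 − 59.5160 = 137.839 atm
% deviation = (137.839 − 155.070)/155.070 × 100% = -11.11%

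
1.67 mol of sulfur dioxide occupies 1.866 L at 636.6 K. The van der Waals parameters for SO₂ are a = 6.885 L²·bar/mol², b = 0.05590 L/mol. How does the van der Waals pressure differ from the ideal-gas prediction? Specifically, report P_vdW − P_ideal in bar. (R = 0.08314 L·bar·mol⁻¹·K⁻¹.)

ΔP ≈ -3.020 bar

Ideal: P_ideal = nRT/V = (1.67)(0.08314)(636.6)/1.866 = 47.3676 bar
vdW: P = nRT/(V − nb) − a n²/V² = 88.3880/1.77265 − 19.2016/3.48196 = 49.8621 − 5.51460 = 44.3475 bar
ΔP = 44.3475 − 47.3676 = -3.020 bar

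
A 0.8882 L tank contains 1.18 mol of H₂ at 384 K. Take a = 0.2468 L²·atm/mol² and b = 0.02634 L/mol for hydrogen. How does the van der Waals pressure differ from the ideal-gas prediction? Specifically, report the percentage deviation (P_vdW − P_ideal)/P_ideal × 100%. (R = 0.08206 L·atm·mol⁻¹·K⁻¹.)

Ideal: P_ideal = nRT/V = (1.18)(0.08206)(384)/0.8882 = 41.8633 atm
vdW: P = nRT/(V − nb) − a n²/V² = 37.1830/0.857119 − 0.343644/0.788899 = 43.3814 − 0.435599 = 42.9458 atm
% deviation = (42.9458 − 41.8633)/41.8633 × 100% = 2.59%

2.59 %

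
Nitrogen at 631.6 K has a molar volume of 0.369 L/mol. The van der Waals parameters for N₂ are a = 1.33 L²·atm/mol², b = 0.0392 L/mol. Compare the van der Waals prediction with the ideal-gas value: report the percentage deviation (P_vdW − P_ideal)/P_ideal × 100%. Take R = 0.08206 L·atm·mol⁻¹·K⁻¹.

4.93 %

Ideal: P_ideal = RT/V_m = (0.08206)(631.6)/0.369 = 140.458 atm
vdW: P = RT/(V_m − b) − a/V_m² = 51.8291/0.329800 − 1.33/0.136161 = 157.153 − 9.76785 = 147.385 atm
% deviation = (147.385 − 140.458)/140.458 × 100% = 4.93%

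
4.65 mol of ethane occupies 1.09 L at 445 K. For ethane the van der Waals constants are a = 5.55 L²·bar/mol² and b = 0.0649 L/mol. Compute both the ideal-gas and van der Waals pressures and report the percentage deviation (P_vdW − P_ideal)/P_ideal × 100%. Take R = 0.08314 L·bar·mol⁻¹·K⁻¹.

Ideal: P_ideal = nRT/V = (4.65)(0.08314)(445)/1.09 = 157.833 bar
vdW: P = nRT/(V − nb) − a n²/V² = 172.037/0.788215 − 120.005/1.18810 = 218.262 − 101.006 = 117.256 bar
% deviation = (117.256 − 157.833)/157.833 × 100% = -25.71%

-25.71 %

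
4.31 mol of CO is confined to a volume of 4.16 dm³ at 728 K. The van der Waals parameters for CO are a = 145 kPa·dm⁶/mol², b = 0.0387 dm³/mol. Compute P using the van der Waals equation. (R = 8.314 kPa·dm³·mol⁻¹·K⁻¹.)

P ≈ 6377 kPa

P = nRT/(V − nb) − a n²/V²
nRT/(V − nb) = (4.31)(8.314)(728)/(4.16 − 4.31×0.0387) = 26087/3.9932 = 6532.9 kPa
a n²/V² = (145)(4.31)²/(4.16)² = 155.65 kPa
P = 6532.9 − 155.65 = 6377 kPa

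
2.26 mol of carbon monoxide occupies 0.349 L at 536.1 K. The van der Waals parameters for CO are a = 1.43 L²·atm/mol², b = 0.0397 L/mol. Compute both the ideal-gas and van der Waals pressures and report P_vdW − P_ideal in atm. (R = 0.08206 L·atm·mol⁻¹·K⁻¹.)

Ideal: P_ideal = nRT/V = (2.26)(0.08206)(536.1)/0.349 = 284.879 atm
vdW: P = nRT/(V − nb) − a n²/V² = 99.4227/0.259278 − 7.30387/0.121801 = 383.460 − 59.9656 = 323.494 atm
ΔP = 323.494 − 284.879 = 38.62 atm

ΔP ≈ 38.62 atm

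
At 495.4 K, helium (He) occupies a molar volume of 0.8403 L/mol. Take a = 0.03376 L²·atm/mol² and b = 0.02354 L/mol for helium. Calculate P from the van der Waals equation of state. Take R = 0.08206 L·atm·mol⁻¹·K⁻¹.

P = RT/(V_m − b) − a/V_m²
RT/(V_m − b) = (0.08206)(495.4)/(0.8403 − 0.02354) = 40.653/0.81676 = 49.773 atm
a/V_m² = 0.03376/(0.8403)² = 0.047812 atm
P = 49.773 − 0.047812 = 49.73 atm

P ≈ 49.73 atm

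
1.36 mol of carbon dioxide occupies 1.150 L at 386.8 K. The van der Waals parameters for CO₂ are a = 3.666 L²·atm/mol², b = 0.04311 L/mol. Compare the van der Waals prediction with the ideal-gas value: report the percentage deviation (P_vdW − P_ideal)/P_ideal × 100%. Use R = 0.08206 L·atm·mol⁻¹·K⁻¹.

-8.29 %

Ideal: P_ideal = nRT/V = (1.36)(0.08206)(386.8)/1.150 = 37.5370 atm
vdW: P = nRT/(V − nb) − a n²/V² = 43.1675/1.09137 − 6.78063/1.32250 = 39.5535 − 5.12713 = 34.4264 atm
% deviation = (34.4264 − 37.5370)/37.5370 × 100% = -8.29%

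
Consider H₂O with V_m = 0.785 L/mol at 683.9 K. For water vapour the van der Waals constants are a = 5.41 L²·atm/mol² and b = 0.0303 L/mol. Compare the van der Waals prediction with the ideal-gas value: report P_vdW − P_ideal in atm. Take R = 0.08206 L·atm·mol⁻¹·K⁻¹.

ΔP ≈ -5.909 atm

Ideal: P_ideal = RT/V_m = (0.08206)(683.9)/0.785 = 71.4915 atm
vdW: P = RT/(V_m − b) − a/V_m² = 56.1208/0.754700 − 5.41/0.616225 = 74.3617 − 8.77926 = 65.5824 atm
ΔP = 65.5824 − 71.4915 = -5.909 atm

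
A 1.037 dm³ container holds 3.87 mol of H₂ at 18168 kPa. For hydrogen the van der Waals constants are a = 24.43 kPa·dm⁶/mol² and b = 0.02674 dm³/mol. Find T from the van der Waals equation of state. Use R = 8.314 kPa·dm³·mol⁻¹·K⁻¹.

T ≈ 537.0 K

T = (P + a n²/V²)(V − nb)/(nR)
P + a n²/V² = 18168 + (24.43)(3.87)²/(1.037)² = 18508 kPa
V − nb = 1.037 − (3.87)(0.02674) = 0.93352 dm³
T = (18508)(0.93352)/((3.87)(8.314)) = 537.0 K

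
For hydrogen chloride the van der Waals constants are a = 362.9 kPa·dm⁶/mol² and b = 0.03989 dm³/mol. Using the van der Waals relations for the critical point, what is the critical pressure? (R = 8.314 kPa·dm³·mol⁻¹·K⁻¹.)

P_c ≈ 8447 kPa

For a van der Waals gas, P_c = a/(27b²).
P_c = 362.9/(27×(0.03989)²) = 362.9/0.042963 = 8447 kPa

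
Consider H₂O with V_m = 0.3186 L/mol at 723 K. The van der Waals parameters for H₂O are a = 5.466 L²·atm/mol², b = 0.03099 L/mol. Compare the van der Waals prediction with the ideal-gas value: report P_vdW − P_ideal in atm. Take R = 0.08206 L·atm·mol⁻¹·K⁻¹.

Ideal: P_ideal = RT/V_m = (0.08206)(723)/0.3186 = 186.219 atm
vdW: P = RT/(V_m − b) − a/V_m² = 59.3294/0.287610 − 5.466/0.101506 = 206.284 − 53.8490 = 152.435 atm
ΔP = 152.435 − 186.219 = -33.78 atm

ΔP ≈ -33.78 atm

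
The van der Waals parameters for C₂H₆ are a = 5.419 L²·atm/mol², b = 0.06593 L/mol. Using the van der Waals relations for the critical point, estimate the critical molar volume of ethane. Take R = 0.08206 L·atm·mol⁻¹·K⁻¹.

V_m,c ≈ 0.1978 L/mol

For a van der Waals gas, V_m,c = 3b.
V_m,c = 3×0.06593 = 0.1978 L/mol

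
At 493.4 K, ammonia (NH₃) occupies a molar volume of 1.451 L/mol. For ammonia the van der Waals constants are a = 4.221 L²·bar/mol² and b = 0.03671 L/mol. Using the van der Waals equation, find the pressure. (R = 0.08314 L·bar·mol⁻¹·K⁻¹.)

P = RT/(V_m − b) − a/V_m²
RT/(V_m − b) = (0.08314)(493.4)/(1.451 − 0.03671) = 41.021/1.4143 = 29.004 bar
a/V_m² = 4.221/(1.451)² = 2.0048 bar
P = 29.004 − 2.0048 = 27.00 bar

P ≈ 27.00 bar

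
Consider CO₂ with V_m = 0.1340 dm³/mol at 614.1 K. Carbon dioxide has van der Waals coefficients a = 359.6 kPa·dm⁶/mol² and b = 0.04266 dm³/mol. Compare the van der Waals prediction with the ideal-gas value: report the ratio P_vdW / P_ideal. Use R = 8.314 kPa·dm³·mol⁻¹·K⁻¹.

Ideal: P_ideal = RT/V_m = (8.314)(614.1)/0.1340 = 38101.7 kPa
vdW: P = RT/(V_m − b) − a/V_m² = 5105.63/0.0913400 − 359.6/0.0179560 = 55897.0 − 20026.7 = 35870.3 kPa
Ratio = 35870.3/38101.7 = 0.9414

P_vdW / P_ideal ≈ 0.9414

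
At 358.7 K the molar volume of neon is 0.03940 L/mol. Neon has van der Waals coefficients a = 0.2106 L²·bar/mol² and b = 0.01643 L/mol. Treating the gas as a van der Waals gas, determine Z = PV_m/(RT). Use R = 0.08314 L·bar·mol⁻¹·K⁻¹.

P = RT/(V_m − b) − a/V_m² = (0.08314)(358.7)/(0.03940 − 0.01643) − 0.2106/(0.03940)²
  = 29.822/0.022970 − 135.66 = 1298.3 − 135.66 = 1162.6 bar
Z = PV_m/(RT) = (1162.6)(0.03940)/((0.08314)(358.7)) = 45.806/29.822 = 1.536

Z ≈ 1.536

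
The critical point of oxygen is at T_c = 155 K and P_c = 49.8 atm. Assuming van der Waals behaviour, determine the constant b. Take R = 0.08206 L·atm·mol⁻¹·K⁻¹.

From T_c = 8a/(27Rb) and P_c = a/(27b²): b = R T_c/(8 P_c).
b = (0.08206)(155)/(8×49.8) = 12.719/398.40 = 0.03193 L/mol

b ≈ 0.03193 L/mol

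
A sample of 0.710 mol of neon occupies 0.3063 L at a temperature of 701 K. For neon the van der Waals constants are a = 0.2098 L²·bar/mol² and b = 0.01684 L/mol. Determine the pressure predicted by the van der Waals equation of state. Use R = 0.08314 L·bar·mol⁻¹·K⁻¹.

P = nRT/(V − nb) − a n²/V²
nRT/(V − nb) = (0.710)(0.08314)(701)/(0.3063 − 0.710×0.01684) = 41.380/0.29434 = 140.59 bar
a n²/V² = (0.2098)(0.710)²/(0.3063)² = 1.1273 bar
P = 140.59 − 1.1273 = 139.5 bar

P ≈ 139.5 bar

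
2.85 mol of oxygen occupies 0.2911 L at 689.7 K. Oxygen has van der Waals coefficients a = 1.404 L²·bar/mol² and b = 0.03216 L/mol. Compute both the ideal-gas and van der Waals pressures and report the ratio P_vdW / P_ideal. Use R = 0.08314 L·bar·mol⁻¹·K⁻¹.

Ideal: P_ideal = nRT/V = (2.85)(0.08314)(689.7)/0.2911 = 561.401 bar
vdW: P = nRT/(V − nb) − a n²/V² = 163.424/0.199444 − 11.4040/0.0847392 = 819.398 − 134.578 = 684.820 bar
Ratio = 684.820/561.401 = 1.220

P_vdW / P_ideal ≈ 1.220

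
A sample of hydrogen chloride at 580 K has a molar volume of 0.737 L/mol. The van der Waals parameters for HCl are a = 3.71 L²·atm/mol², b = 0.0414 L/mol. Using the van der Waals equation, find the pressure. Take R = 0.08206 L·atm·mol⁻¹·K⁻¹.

P = RT/(V_m − b) − a/V_m²
RT/(V_m − b) = (0.08206)(580)/(0.737 − 0.0414) = 47.595/0.69560 = 68.423 atm
a/V_m² = 3.71/(0.737)² = 6.8303 atm
P = 68.423 − 6.8303 = 61.59 atm

P ≈ 61.59 atm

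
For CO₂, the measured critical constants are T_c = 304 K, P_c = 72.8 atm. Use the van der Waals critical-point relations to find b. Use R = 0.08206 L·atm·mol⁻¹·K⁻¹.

b ≈ 0.04283 L/mol

From T_c = 8a/(27Rb) and P_c = a/(27b²): b = R T_c/(8 P_c).
b = (0.08206)(304)/(8×72.8) = 24.946/582.40 = 0.04283 L/mol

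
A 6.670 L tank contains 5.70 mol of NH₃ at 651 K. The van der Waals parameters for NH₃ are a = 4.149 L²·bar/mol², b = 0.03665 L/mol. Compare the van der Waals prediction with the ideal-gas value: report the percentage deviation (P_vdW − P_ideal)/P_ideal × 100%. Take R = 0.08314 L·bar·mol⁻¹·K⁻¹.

Ideal: P_ideal = nRT/V = (5.70)(0.08314)(651)/6.670 = 46.2530 bar
vdW: P = nRT/(V − nb) − a n²/V² = 308.508/6.46110 − 134.801/44.4889 = 47.7485 − 3.02999 = 44.7185 bar
% deviation = (44.7185 − 46.2530)/46.2530 × 100% = -3.32%

-3.32 %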